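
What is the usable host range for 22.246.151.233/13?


Network: 22.240.0.0
Broadcast: 22.247.255.255
First usable = network + 1
Last usable = broadcast - 1
Range: 22.240.0.1 to 22.247.255.254


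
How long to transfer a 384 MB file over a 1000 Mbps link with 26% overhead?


Effective throughput = 1000 * (1 - 26/100) = 740 Mbps
File size in Mb = 384 * 8 = 3072 Mb
Time = 3072 / 740
Time = 4.1514 seconds


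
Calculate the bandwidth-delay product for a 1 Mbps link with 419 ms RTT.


BDP = bandwidth * RTT
= 1 Mbps * 419 ms
= 1 * 1e6 * 419 / 1000 bits
= 419000 bits
= 52375 bytes
= 51.1475 KB
BDP = 419000 bits (52375 bytes)


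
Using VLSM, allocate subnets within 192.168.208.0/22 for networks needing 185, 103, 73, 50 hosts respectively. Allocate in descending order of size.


185 hosts -> /24 (254 usable): 192.168.208.0/24
103 hosts -> /25 (126 usable): 192.168.209.0/25
73 hosts -> /25 (126 usable): 192.168.209.128/25
50 hosts -> /26 (62 usable): 192.168.210.0/26
Allocation: 192.168.208.0/24 (185 hosts, 254 usable); 192.168.209.0/25 (103 hosts, 126 usable); 192.168.209.128/25 (73 hosts, 126 usable); 192.168.210.0/26 (50 hosts, 62 usable)


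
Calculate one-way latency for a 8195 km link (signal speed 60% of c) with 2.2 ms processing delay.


Speed = 0.6 * 3e5 km/s = 180000 km/s
Propagation delay = 8195 / 180000 = 0.0455 s = 45.5278 ms
Processing delay = 2.2 ms
Total one-way latency = 47.7278 ms


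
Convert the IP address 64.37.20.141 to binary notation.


64 = 01000000
37 = 00100101
20 = 00010100
141 = 10001101
Binary: 01000000.00100101.00010100.10001101


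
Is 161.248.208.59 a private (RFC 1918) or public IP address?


RFC 1918 private ranges:
  10.0.0.0/8 (10.0.0.0 - 10.255.255.255)
  172.16.0.0/12 (172.16.0.0 - 172.31.255.255)
  192.168.0.0/16 (192.168.0.0 - 192.168.255.255)
Public (not in any RFC 1918 range)


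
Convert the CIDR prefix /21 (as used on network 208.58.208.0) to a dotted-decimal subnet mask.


/21 means 21 network bits, 11 host bits
Binary: 11111111111111111111100000000000
Mask: 255.255.248.0


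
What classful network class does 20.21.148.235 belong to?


First octet: 20
Binary: 00010100
0xxxxxxx -> Class A (1-126)
Class A, default mask 255.0.0.0 (/8)


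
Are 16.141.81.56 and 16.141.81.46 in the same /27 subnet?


Mask: 255.255.255.224
16.141.81.56 AND mask = 16.141.81.32
16.141.81.46 AND mask = 16.141.81.32
Yes, same subnet (16.141.81.32)


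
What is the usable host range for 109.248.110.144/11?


Network: 109.224.0.0
Broadcast: 109.255.255.255
First usable = network + 1
Last usable = broadcast - 1
Range: 109.224.0.1 to 109.255.255.254


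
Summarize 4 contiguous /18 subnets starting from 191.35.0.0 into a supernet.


Original prefix: /18
Number of subnets: 4 = 2^2
New prefix = 18 - 2 = 16
Supernet: 191.35.0.0/16


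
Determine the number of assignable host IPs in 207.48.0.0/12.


Host bits = 32 - 12 = 20
Total addresses = 2^20 = 1048576
Usable = total - 2 (network and broadcast)
Usable hosts: 1048574


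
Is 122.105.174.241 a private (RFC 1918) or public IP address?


RFC 1918 private ranges:
  10.0.0.0/8 (10.0.0.0 - 10.255.255.255)
  172.16.0.0/12 (172.16.0.0 - 172.31.255.255)
  192.168.0.0/16 (192.168.0.0 - 192.168.255.255)
Public (not in any RFC 1918 range)


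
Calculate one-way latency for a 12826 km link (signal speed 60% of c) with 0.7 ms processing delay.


Speed = 0.6 * 3e5 km/s = 180000 km/s
Propagation delay = 12826 / 180000 = 0.0713 s = 71.2556 ms
Processing delay = 0.7 ms
Total one-way latency = 71.9556 ms


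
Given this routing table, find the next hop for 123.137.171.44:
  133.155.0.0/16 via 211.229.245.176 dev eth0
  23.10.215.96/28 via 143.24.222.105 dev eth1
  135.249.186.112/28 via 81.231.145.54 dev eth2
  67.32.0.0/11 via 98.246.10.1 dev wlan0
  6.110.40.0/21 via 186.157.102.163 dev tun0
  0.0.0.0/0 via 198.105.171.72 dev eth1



Longest prefix match for 123.137.171.44:
  /16 133.155.0.0: no
  /28 23.10.215.96: no
  /28 135.249.186.112: no
  /11 67.32.0.0: no
  /21 6.110.40.0: no
  /0 0.0.0.0: MATCH
Selected: next-hop 198.105.171.72 via eth1 (matched /0)


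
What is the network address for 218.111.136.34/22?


IP:   11011010.01101111.10001000.00100010
Mask: 11111111.11111111.11111100.00000000
AND operation:
Net:  11011010.01101111.10001000.00000000
Network: 218.111.136.0/22


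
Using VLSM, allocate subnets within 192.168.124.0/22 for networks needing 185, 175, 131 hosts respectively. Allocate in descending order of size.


185 hosts -> /24 (254 usable): 192.168.124.0/24
175 hosts -> /24 (254 usable): 192.168.125.0/24
131 hosts -> /24 (254 usable): 192.168.126.0/24
Allocation: 192.168.124.0/24 (185 hosts, 254 usable); 192.168.125.0/24 (175 hosts, 254 usable); 192.168.126.0/24 (131 hosts, 254 usable)


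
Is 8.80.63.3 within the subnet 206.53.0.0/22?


Subnet network: 206.53.0.0
Test IP AND mask: 8.80.60.0
No, 8.80.63.3 is not in 206.53.0.0/22


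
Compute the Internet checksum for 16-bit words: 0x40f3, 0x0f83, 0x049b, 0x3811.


Sum all words (with carry folding):
+ 0x40f3 = 0x40f3
+ 0x0f83 = 0x5076
+ 0x049b = 0x5511
+ 0x3811 = 0x8d22
One's complement: ~0x8d22
Checksum = 0x72dd


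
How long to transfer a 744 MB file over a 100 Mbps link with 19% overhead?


Effective throughput = 100 * (1 - 19/100) = 81 Mbps
File size in Mb = 744 * 8 = 5952 Mb
Time = 5952 / 81
Time = 73.4815 seconds


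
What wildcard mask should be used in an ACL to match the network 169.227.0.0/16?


Subnet mask: 255.255.0.0
Wildcard = 255.255.255.255 - subnet mask
255 - 255 = 0
255 - 255 = 0
255 - 0 = 255
255 - 0 = 255
Wildcard: 0.0.255.255


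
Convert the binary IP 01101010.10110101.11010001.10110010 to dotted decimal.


01101010 = 106
10110101 = 181
11010001 = 209
10110010 = 178
IP: 106.181.209.178


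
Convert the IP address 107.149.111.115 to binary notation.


107 = 01101011
149 = 10010101
111 = 01101111
115 = 01110011
Binary: 01101011.10010101.01101111.01110011


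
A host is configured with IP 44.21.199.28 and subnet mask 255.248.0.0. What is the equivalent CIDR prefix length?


Binary: 11111111.11111000.00000000.00000000
Count leading 1s
Prefix: /13


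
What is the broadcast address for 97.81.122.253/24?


Network: 97.81.122.0/24
Host bits = 8
Set all host bits to 1:
Broadcast: 97.81.122.255


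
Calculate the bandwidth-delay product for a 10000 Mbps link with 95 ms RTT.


BDP = bandwidth * RTT
= 10000 Mbps * 95 ms
= 10000 * 1e6 * 95 / 1000 bits
= 950000000 bits
= 118750000 bytes
= 115966.7969 KB
BDP = 950000000 bits (118750000 bytes)


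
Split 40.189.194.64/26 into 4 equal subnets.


New prefix = 26 + 2 = 28
Each subnet has 16 addresses
  40.189.194.64/28
  40.189.194.80/28
  40.189.194.96/28
  40.189.194.112/28
Subnets: 40.189.194.64/28, 40.189.194.80/28, 40.189.194.96/28, 40.189.194.112/28


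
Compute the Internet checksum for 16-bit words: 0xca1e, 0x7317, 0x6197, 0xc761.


Sum all words (with carry folding):
+ 0xca1e = 0xca1e
+ 0x7317 = 0x3d36
+ 0x6197 = 0x9ecd
+ 0xc761 = 0x662f
One's complement: ~0x662f
Checksum = 0x99d0


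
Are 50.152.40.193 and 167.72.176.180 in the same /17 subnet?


Mask: 255.255.128.0
50.152.40.193 AND mask = 50.152.0.0
167.72.176.180 AND mask = 167.72.128.0
No, different subnets (50.152.0.0 vs 167.72.128.0)


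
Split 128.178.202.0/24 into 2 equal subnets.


New prefix = 24 + 1 = 25
Each subnet has 128 addresses
  128.178.202.0/25
  128.178.202.128/25
Subnets: 128.178.202.0/25, 128.178.202.128/25


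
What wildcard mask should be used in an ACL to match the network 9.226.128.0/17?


Subnet mask: 255.255.128.0
Wildcard = 255.255.255.255 - subnet mask
255 - 255 = 0
255 - 255 = 0
255 - 128 = 127
255 - 0 = 255
Wildcard: 0.0.127.255


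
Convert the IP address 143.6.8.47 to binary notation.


143 = 10001111
6 = 00000110
8 = 00001000
47 = 00101111
Binary: 10001111.00000110.00001000.00101111


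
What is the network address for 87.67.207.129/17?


IP:   01010111.01000011.11001111.10000001
Mask: 11111111.11111111.10000000.00000000
AND operation:
Net:  01010111.01000011.10000000.00000000
Network: 87.67.128.0/17


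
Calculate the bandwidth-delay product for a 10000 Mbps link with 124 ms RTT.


BDP = bandwidth * RTT
= 10000 Mbps * 124 ms
= 10000 * 1e6 * 124 / 1000 bits
= 1240000000 bits
= 155000000 bytes
= 151367.1875 KB
BDP = 1240000000 bits (155000000 bytes)


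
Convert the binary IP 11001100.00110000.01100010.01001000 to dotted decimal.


11001100 = 204
00110000 = 48
01100010 = 98
01001000 = 72
IP: 204.48.98.72


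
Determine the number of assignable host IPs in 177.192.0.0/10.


Host bits = 32 - 10 = 22
Total addresses = 2^22 = 4194304
Usable = total - 2 (network and broadcast)
Usable hosts: 4194302


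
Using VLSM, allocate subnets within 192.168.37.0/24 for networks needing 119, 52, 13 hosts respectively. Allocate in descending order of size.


119 hosts -> /25 (126 usable): 192.168.37.0/25
52 hosts -> /26 (62 usable): 192.168.37.128/26
13 hosts -> /28 (14 usable): 192.168.37.192/28
Allocation: 192.168.37.0/25 (119 hosts, 126 usable); 192.168.37.128/26 (52 hosts, 62 usable); 192.168.37.192/28 (13 hosts, 14 usable)


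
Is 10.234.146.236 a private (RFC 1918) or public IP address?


RFC 1918 private ranges:
  10.0.0.0/8 (10.0.0.0 - 10.255.255.255)
  172.16.0.0/12 (172.16.0.0 - 172.31.255.255)
  192.168.0.0/16 (192.168.0.0 - 192.168.255.255)
Private (in 10.0.0.0/8)


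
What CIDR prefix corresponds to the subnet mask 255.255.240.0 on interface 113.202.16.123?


Binary: 11111111.11111111.11110000.00000000
Count leading 1s
Prefix: /20


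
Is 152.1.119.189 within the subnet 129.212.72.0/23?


Subnet network: 129.212.72.0
Test IP AND mask: 152.1.118.0
No, 152.1.119.189 is not in 129.212.72.0/23


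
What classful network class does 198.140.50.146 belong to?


First octet: 198
Binary: 11000110
110xxxxx -> Class C (192-223)
Class C, default mask 255.255.255.0 (/24)


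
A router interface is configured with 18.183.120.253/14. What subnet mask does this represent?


/14 means 14 network bits, 18 host bits
Binary: 11111111111111000000000000000000
Mask: 255.252.0.0


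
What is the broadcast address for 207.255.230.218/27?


Network: 207.255.230.192/27
Host bits = 5
Set all host bits to 1:
Broadcast: 207.255.230.223


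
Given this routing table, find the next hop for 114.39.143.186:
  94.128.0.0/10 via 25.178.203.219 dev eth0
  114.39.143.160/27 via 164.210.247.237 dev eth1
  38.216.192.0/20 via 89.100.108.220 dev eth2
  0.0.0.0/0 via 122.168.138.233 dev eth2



Longest prefix match for 114.39.143.186:
  /10 94.128.0.0: no
  /27 114.39.143.160: MATCH
  /20 38.216.192.0: no
  /0 0.0.0.0: MATCH
Selected: next-hop 164.210.247.237 via eth1 (matched /27)


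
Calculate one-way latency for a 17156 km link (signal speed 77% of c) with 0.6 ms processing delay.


Speed = 0.77 * 3e5 km/s = 231000 km/s
Propagation delay = 17156 / 231000 = 0.0743 s = 74.2684 ms
Processing delay = 0.6 ms
Total one-way latency = 74.8684 ms


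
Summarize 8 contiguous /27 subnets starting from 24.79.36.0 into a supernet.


Original prefix: /27
Number of subnets: 8 = 2^3
New prefix = 27 - 3 = 24
Supernet: 24.79.36.0/24


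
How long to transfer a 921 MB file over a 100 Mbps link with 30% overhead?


Effective throughput = 100 * (1 - 30/100) = 70 Mbps
File size in Mb = 921 * 8 = 7368 Mb
Time = 7368 / 70
Time = 105.2571 seconds


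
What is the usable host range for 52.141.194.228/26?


Network: 52.141.194.192
Broadcast: 52.141.194.255
First usable = network + 1
Last usable = broadcast - 1
Range: 52.141.194.193 to 52.141.194.254


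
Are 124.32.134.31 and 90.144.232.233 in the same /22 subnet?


Mask: 255.255.252.0
124.32.134.31 AND mask = 124.32.132.0
90.144.232.233 AND mask = 90.144.232.0
No, different subnets (124.32.132.0 vs 90.144.232.0)


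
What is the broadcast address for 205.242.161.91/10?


Network: 205.192.0.0/10
Host bits = 22
Set all host bits to 1:
Broadcast: 205.255.255.255


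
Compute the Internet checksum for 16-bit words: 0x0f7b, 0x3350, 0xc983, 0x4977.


Sum all words (with carry folding):
+ 0x0f7b = 0x0f7b
+ 0x3350 = 0x42cb
+ 0xc983 = 0x0c4f
+ 0x4977 = 0x55c6
One's complement: ~0x55c6
Checksum = 0xaa39


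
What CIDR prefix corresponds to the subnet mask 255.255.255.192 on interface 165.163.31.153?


Binary: 11111111.11111111.11111111.11000000
Count leading 1s
Prefix: /26


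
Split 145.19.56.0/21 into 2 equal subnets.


New prefix = 21 + 1 = 22
Each subnet has 1024 addresses
  145.19.56.0/22
  145.19.60.0/22
Subnets: 145.19.56.0/22, 145.19.60.0/22


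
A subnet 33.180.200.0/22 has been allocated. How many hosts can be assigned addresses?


Host bits = 32 - 22 = 10
Total addresses = 2^10 = 1024
Usable = total - 2 (network and broadcast)
Usable hosts: 1022


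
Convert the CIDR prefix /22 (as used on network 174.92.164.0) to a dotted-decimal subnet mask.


/22 means 22 network bits, 10 host bits
Binary: 11111111111111111111110000000000
Mask: 255.255.252.0


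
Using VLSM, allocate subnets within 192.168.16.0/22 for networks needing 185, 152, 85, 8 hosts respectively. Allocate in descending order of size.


185 hosts -> /24 (254 usable): 192.168.16.0/24
152 hosts -> /24 (254 usable): 192.168.17.0/24
85 hosts -> /25 (126 usable): 192.168.18.0/25
8 hosts -> /28 (14 usable): 192.168.18.128/28
Allocation: 192.168.16.0/24 (185 hosts, 254 usable); 192.168.17.0/24 (152 hosts, 254 usable); 192.168.18.0/25 (85 hosts, 126 usable); 192.168.18.128/28 (8 hosts, 14 usable)


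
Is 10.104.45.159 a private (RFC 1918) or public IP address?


RFC 1918 private ranges:
  10.0.0.0/8 (10.0.0.0 - 10.255.255.255)
  172.16.0.0/12 (172.16.0.0 - 172.31.255.255)
  192.168.0.0/16 (192.168.0.0 - 192.168.255.255)
Private (in 10.0.0.0/8)


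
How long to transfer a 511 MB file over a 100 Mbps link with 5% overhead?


Effective throughput = 100 * (1 - 5/100) = 95 Mbps
File size in Mb = 511 * 8 = 4088 Mb
Time = 4088 / 95
Time = 43.0316 seconds


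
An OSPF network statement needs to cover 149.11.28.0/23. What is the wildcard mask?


Subnet mask: 255.255.254.0
Wildcard = 255.255.255.255 - subnet mask
255 - 255 = 0
255 - 255 = 0
255 - 254 = 1
255 - 0 = 255
Wildcard: 0.0.1.255


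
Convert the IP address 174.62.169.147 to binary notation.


174 = 10101110
62 = 00111110
169 = 10101001
147 = 10010011
Binary: 10101110.00111110.10101001.10010011


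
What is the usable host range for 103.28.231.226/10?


Network: 103.0.0.0
Broadcast: 103.63.255.255
First usable = network + 1
Last usable = broadcast - 1
Range: 103.0.0.1 to 103.63.255.254


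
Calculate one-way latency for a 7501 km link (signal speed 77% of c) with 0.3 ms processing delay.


Speed = 0.77 * 3e5 km/s = 231000 km/s
Propagation delay = 7501 / 231000 = 0.0325 s = 32.4719 ms
Processing delay = 0.3 ms
Total one-way latency = 32.7719 ms


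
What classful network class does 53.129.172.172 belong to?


First octet: 53
Binary: 00110101
0xxxxxxx -> Class A (1-126)
Class A, default mask 255.0.0.0 (/8)


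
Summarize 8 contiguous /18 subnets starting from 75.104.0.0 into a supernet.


Original prefix: /18
Number of subnets: 8 = 2^3
New prefix = 18 - 3 = 15
Supernet: 75.104.0.0/15


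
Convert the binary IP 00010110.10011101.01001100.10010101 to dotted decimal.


00010110 = 22
10011101 = 157
01001100 = 76
10010101 = 149
IP: 22.157.76.149


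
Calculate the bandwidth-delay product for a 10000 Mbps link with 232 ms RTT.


BDP = bandwidth * RTT
= 10000 Mbps * 232 ms
= 10000 * 1e6 * 232 / 1000 bits
= 2320000000 bits
= 290000000 bytes
= 283203.125 KB
BDP = 2320000000 bits (290000000 bytes)


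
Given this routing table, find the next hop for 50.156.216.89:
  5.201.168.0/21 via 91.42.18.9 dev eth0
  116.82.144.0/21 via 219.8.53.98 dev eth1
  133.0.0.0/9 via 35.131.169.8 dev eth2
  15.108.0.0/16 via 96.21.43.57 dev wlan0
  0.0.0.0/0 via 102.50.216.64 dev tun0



Longest prefix match for 50.156.216.89:
  /21 5.201.168.0: no
  /21 116.82.144.0: no
  /9 133.0.0.0: no
  /16 15.108.0.0: no
  /0 0.0.0.0: MATCH
Selected: next-hop 102.50.216.64 via tun0 (matched /0)


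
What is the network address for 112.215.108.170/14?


IP:   01110000.11010111.01101100.10101010
Mask: 11111111.11111100.00000000.00000000
AND operation:
Net:  01110000.11010100.00000000.00000000
Network: 112.212.0.0/14


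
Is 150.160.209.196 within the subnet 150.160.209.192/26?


Subnet network: 150.160.209.192
Test IP AND mask: 150.160.209.192
Yes, 150.160.209.196 is in 150.160.209.192/26


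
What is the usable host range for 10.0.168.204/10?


Network: 10.0.0.0
Broadcast: 10.63.255.255
First usable = network + 1
Last usable = broadcast - 1
Range: 10.0.0.1 to 10.63.255.254


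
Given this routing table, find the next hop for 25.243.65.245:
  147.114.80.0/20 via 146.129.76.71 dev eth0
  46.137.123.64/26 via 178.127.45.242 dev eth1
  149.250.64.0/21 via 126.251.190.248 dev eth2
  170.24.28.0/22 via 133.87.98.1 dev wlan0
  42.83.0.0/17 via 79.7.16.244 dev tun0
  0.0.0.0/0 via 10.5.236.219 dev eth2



Longest prefix match for 25.243.65.245:
  /20 147.114.80.0: no
  /26 46.137.123.64: no
  /21 149.250.64.0: no
  /22 170.24.28.0: no
  /17 42.83.0.0: no
  /0 0.0.0.0: MATCH
Selected: next-hop 10.5.236.219 via eth2 (matched /0)


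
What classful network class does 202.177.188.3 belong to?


First octet: 202
Binary: 11001010
110xxxxx -> Class C (192-223)
Class C, default mask 255.255.255.0 (/24)


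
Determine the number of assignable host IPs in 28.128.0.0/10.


Host bits = 32 - 10 = 22
Total addresses = 2^22 = 4194304
Usable = total - 2 (network and broadcast)
Usable hosts: 4194302


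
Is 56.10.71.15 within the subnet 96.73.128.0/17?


Subnet network: 96.73.128.0
Test IP AND mask: 56.10.0.0
No, 56.10.71.15 is not in 96.73.128.0/17


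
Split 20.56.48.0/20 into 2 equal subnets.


New prefix = 20 + 1 = 21
Each subnet has 2048 addresses
  20.56.48.0/21
  20.56.56.0/21
Subnets: 20.56.48.0/21, 20.56.56.0/21


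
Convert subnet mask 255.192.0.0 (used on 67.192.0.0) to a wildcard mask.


Subnet mask: 255.192.0.0
Wildcard = 255.255.255.255 - subnet mask
255 - 255 = 0
255 - 192 = 63
255 - 0 = 255
255 - 0 = 255
Wildcard: 0.63.255.255


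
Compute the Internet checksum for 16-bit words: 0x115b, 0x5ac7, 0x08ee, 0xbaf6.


Sum all words (with carry folding):
+ 0x115b = 0x115b
+ 0x5ac7 = 0x6c22
+ 0x08ee = 0x7510
+ 0xbaf6 = 0x3007
One's complement: ~0x3007
Checksum = 0xcff8


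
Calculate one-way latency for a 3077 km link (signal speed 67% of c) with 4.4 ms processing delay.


Speed = 0.67 * 3e5 km/s = 201000 km/s
Propagation delay = 3077 / 201000 = 0.0153 s = 15.3085 ms
Processing delay = 4.4 ms
Total one-way latency = 19.7085 ms


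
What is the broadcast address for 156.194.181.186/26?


Network: 156.194.181.128/26
Host bits = 6
Set all host bits to 1:
Broadcast: 156.194.181.191


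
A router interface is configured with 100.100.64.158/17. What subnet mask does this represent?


/17 means 17 network bits, 15 host bits
Binary: 11111111111111111000000000000000
Mask: 255.255.128.0


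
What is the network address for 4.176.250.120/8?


IP:   00000100.10110000.11111010.01111000
Mask: 11111111.00000000.00000000.00000000
AND operation:
Net:  00000100.00000000.00000000.00000000
Network: 4.0.0.0/8


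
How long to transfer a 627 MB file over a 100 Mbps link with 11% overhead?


Effective throughput = 100 * (1 - 11/100) = 89 Mbps
File size in Mb = 627 * 8 = 5016 Mb
Time = 5016 / 89
Time = 56.3596 seconds


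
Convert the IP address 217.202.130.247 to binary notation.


217 = 11011001
202 = 11001010
130 = 10000010
247 = 11110111
Binary: 11011001.11001010.10000010.11110111


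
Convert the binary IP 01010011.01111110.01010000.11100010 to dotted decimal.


01010011 = 83
01111110 = 126
01010000 = 80
11100010 = 226
IP: 83.126.80.226


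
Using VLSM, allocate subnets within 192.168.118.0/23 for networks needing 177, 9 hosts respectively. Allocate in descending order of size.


177 hosts -> /24 (254 usable): 192.168.118.0/24
9 hosts -> /28 (14 usable): 192.168.119.0/28
Allocation: 192.168.118.0/24 (177 hosts, 254 usable); 192.168.119.0/28 (9 hosts, 14 usable)


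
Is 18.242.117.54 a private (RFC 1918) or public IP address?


RFC 1918 private ranges:
  10.0.0.0/8 (10.0.0.0 - 10.255.255.255)
  172.16.0.0/12 (172.16.0.0 - 172.31.255.255)
  192.168.0.0/16 (192.168.0.0 - 192.168.255.255)
Public (not in any RFC 1918 range)


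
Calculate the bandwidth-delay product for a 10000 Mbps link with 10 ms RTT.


BDP = bandwidth * RTT
= 10000 Mbps * 10 ms
= 10000 * 1e6 * 10 / 1000 bits
= 100000000 bits
= 12500000 bytes
= 12207.0312 KB
BDP = 100000000 bits (12500000 bytes)


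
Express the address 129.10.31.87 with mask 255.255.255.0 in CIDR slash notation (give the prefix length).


Binary: 11111111.11111111.11111111.00000000
Count leading 1s
Prefix: /24


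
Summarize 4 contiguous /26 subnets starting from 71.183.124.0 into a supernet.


Original prefix: /26
Number of subnets: 4 = 2^2
New prefix = 26 - 2 = 24
Supernet: 71.183.124.0/24


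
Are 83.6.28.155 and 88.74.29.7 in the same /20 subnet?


Mask: 255.255.240.0
83.6.28.155 AND mask = 83.6.16.0
88.74.29.7 AND mask = 88.74.16.0
No, different subnets (83.6.16.0 vs 88.74.16.0)


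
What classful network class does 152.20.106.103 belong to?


First octet: 152
Binary: 10011000
10xxxxxx -> Class B (128-191)
Class B, default mask 255.255.0.0 (/16)


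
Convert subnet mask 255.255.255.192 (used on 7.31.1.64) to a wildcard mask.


Subnet mask: 255.255.255.192
Wildcard = 255.255.255.255 - subnet mask
255 - 255 = 0
255 - 255 = 0
255 - 255 = 0
255 - 192 = 63
Wildcard: 0.0.0.63


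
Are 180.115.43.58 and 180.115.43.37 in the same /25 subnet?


Mask: 255.255.255.128
180.115.43.58 AND mask = 180.115.43.0
180.115.43.37 AND mask = 180.115.43.0
Yes, same subnet (180.115.43.0)


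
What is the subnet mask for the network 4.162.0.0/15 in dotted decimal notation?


/15 means 15 network bits, 17 host bits
Binary: 11111111111111100000000000000000
Mask: 255.254.0.0


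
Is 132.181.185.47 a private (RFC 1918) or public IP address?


RFC 1918 private ranges:
  10.0.0.0/8 (10.0.0.0 - 10.255.255.255)
  172.16.0.0/12 (172.16.0.0 - 172.31.255.255)
  192.168.0.0/16 (192.168.0.0 - 192.168.255.255)
Public (not in any RFC 1918 range)


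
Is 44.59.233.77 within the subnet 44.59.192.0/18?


Subnet network: 44.59.192.0
Test IP AND mask: 44.59.192.0
Yes, 44.59.233.77 is in 44.59.192.0/18


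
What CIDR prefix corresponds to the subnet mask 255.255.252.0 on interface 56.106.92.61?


Binary: 11111111.11111111.11111100.00000000
Count leading 1s
Prefix: /22


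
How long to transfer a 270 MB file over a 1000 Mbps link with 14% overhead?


Effective throughput = 1000 * (1 - 14/100) = 860 Mbps
File size in Mb = 270 * 8 = 2160 Mb
Time = 2160 / 860
Time = 2.5116 seconds


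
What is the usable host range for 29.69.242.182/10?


Network: 29.64.0.0
Broadcast: 29.127.255.255
First usable = network + 1
Last usable = broadcast - 1
Range: 29.64.0.1 to 29.127.255.254


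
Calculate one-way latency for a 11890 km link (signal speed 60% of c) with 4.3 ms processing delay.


Speed = 0.6 * 3e5 km/s = 180000 km/s
Propagation delay = 11890 / 180000 = 0.0661 s = 66.0556 ms
Processing delay = 4.3 ms
Total one-way latency = 70.3556 ms


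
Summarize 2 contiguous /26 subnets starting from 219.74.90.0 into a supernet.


Original prefix: /26
Number of subnets: 2 = 2^1
New prefix = 26 - 1 = 25
Supernet: 219.74.90.0/25


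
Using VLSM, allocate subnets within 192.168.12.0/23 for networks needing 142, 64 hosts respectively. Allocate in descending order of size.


142 hosts -> /24 (254 usable): 192.168.12.0/24
64 hosts -> /25 (126 usable): 192.168.13.0/25
Allocation: 192.168.12.0/24 (142 hosts, 254 usable); 192.168.13.0/25 (64 hosts, 126 usable)


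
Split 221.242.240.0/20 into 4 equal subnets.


New prefix = 20 + 2 = 22
Each subnet has 1024 addresses
  221.242.240.0/22
  221.242.244.0/22
  221.242.248.0/22
  221.242.252.0/22
Subnets: 221.242.240.0/22, 221.242.244.0/22, 221.242.248.0/22, 221.242.252.0/22


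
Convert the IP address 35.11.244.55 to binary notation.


35 = 00100011
11 = 00001011
244 = 11110100
55 = 00110111
Binary: 00100011.00001011.11110100.00110111


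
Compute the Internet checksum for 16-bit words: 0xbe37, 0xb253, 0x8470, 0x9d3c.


Sum all words (with carry folding):
+ 0xbe37 = 0xbe37
+ 0xb253 = 0x708b
+ 0x8470 = 0xf4fb
+ 0x9d3c = 0x9238
One's complement: ~0x9238
Checksum = 0x6dc7


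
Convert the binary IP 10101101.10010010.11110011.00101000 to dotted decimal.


10101101 = 173
10010010 = 146
11110011 = 243
00101000 = 40
IP: 173.146.243.40


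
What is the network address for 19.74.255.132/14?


IP:   00010011.01001010.11111111.10000100
Mask: 11111111.11111100.00000000.00000000
AND operation:
Net:  00010011.01001000.00000000.00000000
Network: 19.72.0.0/14


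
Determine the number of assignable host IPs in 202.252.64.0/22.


Host bits = 32 - 22 = 10
Total addresses = 2^10 = 1024
Usable = total - 2 (network and broadcast)
Usable hosts: 1022


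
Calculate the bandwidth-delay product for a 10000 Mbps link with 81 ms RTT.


BDP = bandwidth * RTT
= 10000 Mbps * 81 ms
= 10000 * 1e6 * 81 / 1000 bits
= 810000000 bits
= 101250000 bytes
= 98876.9531 KB
BDP = 810000000 bits (101250000 bytes)


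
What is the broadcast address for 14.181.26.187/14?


Network: 14.180.0.0/14
Host bits = 18
Set all host bits to 1:
Broadcast: 14.183.255.255


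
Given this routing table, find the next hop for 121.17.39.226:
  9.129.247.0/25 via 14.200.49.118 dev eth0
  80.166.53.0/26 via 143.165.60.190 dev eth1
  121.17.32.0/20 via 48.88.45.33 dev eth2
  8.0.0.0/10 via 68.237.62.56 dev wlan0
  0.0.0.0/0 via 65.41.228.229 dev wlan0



Longest prefix match for 121.17.39.226:
  /25 9.129.247.0: no
  /26 80.166.53.0: no
  /20 121.17.32.0: MATCH
  /10 8.0.0.0: no
  /0 0.0.0.0: MATCH
Selected: next-hop 48.88.45.33 via eth2 (matched /20)


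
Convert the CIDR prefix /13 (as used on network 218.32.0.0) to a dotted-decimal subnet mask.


/13 means 13 network bits, 19 host bits
Binary: 11111111111110000000000000000000
Mask: 255.248.0.0


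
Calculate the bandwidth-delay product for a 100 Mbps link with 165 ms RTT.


BDP = bandwidth * RTT
= 100 Mbps * 165 ms
= 100 * 1e6 * 165 / 1000 bits
= 16500000 bits
= 2062500 bytes
= 2014.1602 KB
BDP = 16500000 bits (2062500 bytes)


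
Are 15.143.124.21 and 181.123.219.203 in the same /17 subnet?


Mask: 255.255.128.0
15.143.124.21 AND mask = 15.143.0.0
181.123.219.203 AND mask = 181.123.128.0
No, different subnets (15.143.0.0 vs 181.123.128.0)


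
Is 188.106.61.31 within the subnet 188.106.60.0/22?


Subnet network: 188.106.60.0
Test IP AND mask: 188.106.60.0
Yes, 188.106.61.31 is in 188.106.60.0/22


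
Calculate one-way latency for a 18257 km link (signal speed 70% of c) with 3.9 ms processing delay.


Speed = 0.7 * 3e5 km/s = 210000 km/s
Propagation delay = 18257 / 210000 = 0.0869 s = 86.9381 ms
Processing delay = 3.9 ms
Total one-way latency = 90.8381 ms


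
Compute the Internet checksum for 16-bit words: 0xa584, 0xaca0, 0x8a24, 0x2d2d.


Sum all words (with carry folding):
+ 0xa584 = 0xa584
+ 0xaca0 = 0x5225
+ 0x8a24 = 0xdc49
+ 0x2d2d = 0x0977
One's complement: ~0x0977
Checksum = 0xf688


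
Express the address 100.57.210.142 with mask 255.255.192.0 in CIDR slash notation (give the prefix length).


Binary: 11111111.11111111.11000000.00000000
Count leading 1s
Prefix: /18


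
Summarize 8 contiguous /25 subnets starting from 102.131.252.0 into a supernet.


Original prefix: /25
Number of subnets: 8 = 2^3
New prefix = 25 - 3 = 22
Supernet: 102.131.252.0/22


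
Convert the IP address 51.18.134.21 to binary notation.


51 = 00110011
18 = 00010010
134 = 10000110
21 = 00010101
Binary: 00110011.00010010.10000110.00010101


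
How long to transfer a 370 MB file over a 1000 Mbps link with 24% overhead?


Effective throughput = 1000 * (1 - 24/100) = 760 Mbps
File size in Mb = 370 * 8 = 2960 Mb
Time = 2960 / 760
Time = 3.8947 seconds


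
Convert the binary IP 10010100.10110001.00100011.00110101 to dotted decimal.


10010100 = 148
10110001 = 177
00100011 = 35
00110101 = 53
IP: 148.177.35.53


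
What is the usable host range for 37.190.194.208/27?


Network: 37.190.194.192
Broadcast: 37.190.194.223
First usable = network + 1
Last usable = broadcast - 1
Range: 37.190.194.193 to 37.190.194.222


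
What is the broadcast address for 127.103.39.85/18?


Network: 127.103.0.0/18
Host bits = 14
Set all host bits to 1:
Broadcast: 127.103.63.255


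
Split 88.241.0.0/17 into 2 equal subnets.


New prefix = 17 + 1 = 18
Each subnet has 16384 addresses
  88.241.0.0/18
  88.241.64.0/18
Subnets: 88.241.0.0/18, 88.241.64.0/18


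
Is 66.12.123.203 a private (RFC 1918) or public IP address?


RFC 1918 private ranges:
  10.0.0.0/8 (10.0.0.0 - 10.255.255.255)
  172.16.0.0/12 (172.16.0.0 - 172.31.255.255)
  192.168.0.0/16 (192.168.0.0 - 192.168.255.255)
Public (not in any RFC 1918 range)


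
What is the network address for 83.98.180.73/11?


IP:   01010011.01100010.10110100.01001001
Mask: 11111111.11100000.00000000.00000000
AND operation:
Net:  01010011.01100000.00000000.00000000
Network: 83.96.0.0/11


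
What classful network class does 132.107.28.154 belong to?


First octet: 132
Binary: 10000100
10xxxxxx -> Class B (128-191)
Class B, default mask 255.255.0.0 (/16)


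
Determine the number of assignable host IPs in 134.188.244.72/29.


Host bits = 32 - 29 = 3
Total addresses = 2^3 = 8
Usable = total - 2 (network and broadcast)
Usable hosts: 6


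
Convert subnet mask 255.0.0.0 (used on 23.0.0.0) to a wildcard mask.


Subnet mask: 255.0.0.0
Wildcard = 255.255.255.255 - subnet mask
255 - 255 = 0
255 - 0 = 255
255 - 0 = 255
255 - 0 = 255
Wildcard: 0.255.255.255


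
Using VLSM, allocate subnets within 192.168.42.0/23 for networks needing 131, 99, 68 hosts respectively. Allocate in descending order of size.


131 hosts -> /24 (254 usable): 192.168.42.0/24
99 hosts -> /25 (126 usable): 192.168.43.0/25
68 hosts -> /25 (126 usable): 192.168.43.128/25
Allocation: 192.168.42.0/24 (131 hosts, 254 usable); 192.168.43.0/25 (99 hosts, 126 usable); 192.168.43.128/25 (68 hosts, 126 usable)


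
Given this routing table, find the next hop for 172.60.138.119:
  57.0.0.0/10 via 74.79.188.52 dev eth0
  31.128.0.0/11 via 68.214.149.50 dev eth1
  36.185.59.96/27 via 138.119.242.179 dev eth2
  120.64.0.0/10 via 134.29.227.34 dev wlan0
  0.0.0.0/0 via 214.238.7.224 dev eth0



Longest prefix match for 172.60.138.119:
  /10 57.0.0.0: no
  /11 31.128.0.0: no
  /27 36.185.59.96: no
  /10 120.64.0.0: no
  /0 0.0.0.0: MATCH
Selected: next-hop 214.238.7.224 via eth0 (matched /0)


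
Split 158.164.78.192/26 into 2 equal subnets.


New prefix = 26 + 1 = 27
Each subnet has 32 addresses
  158.164.78.192/27
  158.164.78.224/27
Subnets: 158.164.78.192/27, 158.164.78.224/27


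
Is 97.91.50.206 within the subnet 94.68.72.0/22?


Subnet network: 94.68.72.0
Test IP AND mask: 97.91.48.0
No, 97.91.50.206 is not in 94.68.72.0/22


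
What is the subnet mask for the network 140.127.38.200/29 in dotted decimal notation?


/29 means 29 network bits, 3 host bits
Binary: 11111111111111111111111111111000
Mask: 255.255.255.248


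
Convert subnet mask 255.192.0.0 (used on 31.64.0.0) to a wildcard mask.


Subnet mask: 255.192.0.0
Wildcard = 255.255.255.255 - subnet mask
255 - 255 = 0
255 - 192 = 63
255 - 0 = 255
255 - 0 = 255
Wildcard: 0.63.255.255


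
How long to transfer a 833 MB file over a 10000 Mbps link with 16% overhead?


Effective throughput = 10000 * (1 - 16/100) = 8400 Mbps
File size in Mb = 833 * 8 = 6664 Mb
Time = 6664 / 8400
Time = 0.7933 seconds


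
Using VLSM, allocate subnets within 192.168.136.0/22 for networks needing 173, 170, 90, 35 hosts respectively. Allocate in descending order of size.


173 hosts -> /24 (254 usable): 192.168.136.0/24
170 hosts -> /24 (254 usable): 192.168.137.0/24
90 hosts -> /25 (126 usable): 192.168.138.0/25
35 hosts -> /26 (62 usable): 192.168.138.128/26
Allocation: 192.168.136.0/24 (173 hosts, 254 usable); 192.168.137.0/24 (170 hosts, 254 usable); 192.168.138.0/25 (90 hosts, 126 usable); 192.168.138.128/26 (35 hosts, 62 usable)


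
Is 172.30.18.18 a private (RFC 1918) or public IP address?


RFC 1918 private ranges:
  10.0.0.0/8 (10.0.0.0 - 10.255.255.255)
  172.16.0.0/12 (172.16.0.0 - 172.31.255.255)
  192.168.0.0/16 (192.168.0.0 - 192.168.255.255)
Private (in 172.16.0.0/12)


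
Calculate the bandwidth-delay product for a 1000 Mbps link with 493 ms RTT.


BDP = bandwidth * RTT
= 1000 Mbps * 493 ms
= 1000 * 1e6 * 493 / 1000 bits
= 493000000 bits
= 61625000 bytes
= 60180.6641 KB
BDP = 493000000 bits (61625000 bytes)


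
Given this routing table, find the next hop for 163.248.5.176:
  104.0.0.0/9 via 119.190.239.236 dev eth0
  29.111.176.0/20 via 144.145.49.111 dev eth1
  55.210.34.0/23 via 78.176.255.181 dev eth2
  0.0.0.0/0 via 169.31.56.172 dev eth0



Longest prefix match for 163.248.5.176:
  /9 104.0.0.0: no
  /20 29.111.176.0: no
  /23 55.210.34.0: no
  /0 0.0.0.0: MATCH
Selected: next-hop 169.31.56.172 via eth0 (matched /0)


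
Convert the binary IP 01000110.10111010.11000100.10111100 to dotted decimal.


01000110 = 70
10111010 = 186
11000100 = 196
10111100 = 188
IP: 70.186.196.188


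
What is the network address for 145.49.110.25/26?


IP:   10010001.00110001.01101110.00011001
Mask: 11111111.11111111.11111111.11000000
AND operation:
Net:  10010001.00110001.01101110.00000000
Network: 145.49.110.0/26


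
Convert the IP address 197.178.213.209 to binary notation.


197 = 11000101
178 = 10110010
213 = 11010101
209 = 11010001
Binary: 11000101.10110010.11010101.11010001


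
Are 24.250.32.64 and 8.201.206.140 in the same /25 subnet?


Mask: 255.255.255.128
24.250.32.64 AND mask = 24.250.32.0
8.201.206.140 AND mask = 8.201.206.128
No, different subnets (24.250.32.0 vs 8.201.206.128)


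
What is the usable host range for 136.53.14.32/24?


Network: 136.53.14.0
Broadcast: 136.53.14.255
First usable = network + 1
Last usable = broadcast - 1
Range: 136.53.14.1 to 136.53.14.254


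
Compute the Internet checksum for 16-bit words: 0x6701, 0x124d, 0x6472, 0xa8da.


Sum all words (with carry folding):
+ 0x6701 = 0x6701
+ 0x124d = 0x794e
+ 0x6472 = 0xddc0
+ 0xa8da = 0x869b
One's complement: ~0x869b
Checksum = 0x7964


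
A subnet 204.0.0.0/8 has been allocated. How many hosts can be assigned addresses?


Host bits = 32 - 8 = 24
Total addresses = 2^24 = 16777216
Usable = total - 2 (network and broadcast)
Usable hosts: 16777214


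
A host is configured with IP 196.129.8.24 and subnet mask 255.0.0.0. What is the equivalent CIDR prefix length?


Binary: 11111111.00000000.00000000.00000000
Count leading 1s
Prefix: /8


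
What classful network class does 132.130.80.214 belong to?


First octet: 132
Binary: 10000100
10xxxxxx -> Class B (128-191)
Class B, default mask 255.255.0.0 (/16)


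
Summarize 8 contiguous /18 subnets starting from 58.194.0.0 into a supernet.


Original prefix: /18
Number of subnets: 8 = 2^3
New prefix = 18 - 3 = 15
Supernet: 58.194.0.0/15


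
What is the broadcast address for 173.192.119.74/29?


Network: 173.192.119.72/29
Host bits = 3
Set all host bits to 1:
Broadcast: 173.192.119.79


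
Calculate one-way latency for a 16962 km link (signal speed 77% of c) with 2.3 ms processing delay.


Speed = 0.77 * 3e5 km/s = 231000 km/s
Propagation delay = 16962 / 231000 = 0.0734 s = 73.4286 ms
Processing delay = 2.3 ms
Total one-way latency = 75.7286 ms


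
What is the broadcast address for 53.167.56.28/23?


Network: 53.167.56.0/23
Host bits = 9
Set all host bits to 1:
Broadcast: 53.167.57.255


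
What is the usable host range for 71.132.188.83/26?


Network: 71.132.188.64
Broadcast: 71.132.188.127
First usable = network + 1
Last usable = broadcast - 1
Range: 71.132.188.65 to 71.132.188.126


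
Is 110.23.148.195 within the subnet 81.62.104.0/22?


Subnet network: 81.62.104.0
Test IP AND mask: 110.23.148.0
No, 110.23.148.195 is not in 81.62.104.0/22


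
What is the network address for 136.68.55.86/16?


IP:   10001000.01000100.00110111.01010110
Mask: 11111111.11111111.00000000.00000000
AND operation:
Net:  10001000.01000100.00000000.00000000
Network: 136.68.0.0/16


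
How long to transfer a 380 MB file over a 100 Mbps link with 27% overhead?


Effective throughput = 100 * (1 - 27/100) = 73 Mbps
File size in Mb = 380 * 8 = 3040 Mb
Time = 3040 / 73
Time = 41.6438 seconds


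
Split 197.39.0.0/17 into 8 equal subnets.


New prefix = 17 + 3 = 20
Each subnet has 4096 addresses
  197.39.0.0/20
  197.39.16.0/20
  197.39.32.0/20
  197.39.48.0/20
  197.39.64.0/20
  197.39.80.0/20
  197.39.96.0/20
  197.39.112.0/20
Subnets: 197.39.0.0/20, 197.39.16.0/20, 197.39.32.0/20, 197.39.48.0/20, 197.39.64.0/20, 197.39.80.0/20, 197.39.96.0/20, 197.39.112.0/20


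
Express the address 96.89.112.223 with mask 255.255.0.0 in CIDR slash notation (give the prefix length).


Binary: 11111111.11111111.00000000.00000000
Count leading 1s
Prefix: /16


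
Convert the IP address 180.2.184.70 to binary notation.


180 = 10110100
2 = 00000010
184 = 10111000
70 = 01000110
Binary: 10110100.00000010.10111000.01000110


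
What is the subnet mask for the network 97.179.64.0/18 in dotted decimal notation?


/18 means 18 network bits, 14 host bits
Binary: 11111111111111111100000000000000
Mask: 255.255.192.0


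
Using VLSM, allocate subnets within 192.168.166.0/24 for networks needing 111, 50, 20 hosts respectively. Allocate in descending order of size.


111 hosts -> /25 (126 usable): 192.168.166.0/25
50 hosts -> /26 (62 usable): 192.168.166.128/26
20 hosts -> /27 (30 usable): 192.168.166.192/27
Allocation: 192.168.166.0/25 (111 hosts, 126 usable); 192.168.166.128/26 (50 hosts, 62 usable); 192.168.166.192/27 (20 hosts, 30 usable)


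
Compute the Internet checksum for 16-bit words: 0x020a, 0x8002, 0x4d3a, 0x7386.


Sum all words (with carry folding):
+ 0x020a = 0x020a
+ 0x8002 = 0x820c
+ 0x4d3a = 0xcf46
+ 0x7386 = 0x42cd
One's complement: ~0x42cd
Checksum = 0xbd32


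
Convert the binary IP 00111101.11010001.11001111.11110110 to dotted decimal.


00111101 = 61
11010001 = 209
11001111 = 207
11110110 = 246
IP: 61.209.207.246


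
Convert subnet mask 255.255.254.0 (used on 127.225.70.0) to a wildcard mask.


Subnet mask: 255.255.254.0
Wildcard = 255.255.255.255 - subnet mask
255 - 255 = 0
255 - 255 = 0
255 - 254 = 1
255 - 0 = 255
Wildcard: 0.0.1.255


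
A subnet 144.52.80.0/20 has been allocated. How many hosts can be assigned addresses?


Host bits = 32 - 20 = 12
Total addresses = 2^12 = 4096
Usable = total - 2 (network and broadcast)
Usable hosts: 4094


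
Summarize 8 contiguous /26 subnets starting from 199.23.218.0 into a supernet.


Original prefix: /26
Number of subnets: 8 = 2^3
New prefix = 26 - 3 = 23
Supernet: 199.23.218.0/23


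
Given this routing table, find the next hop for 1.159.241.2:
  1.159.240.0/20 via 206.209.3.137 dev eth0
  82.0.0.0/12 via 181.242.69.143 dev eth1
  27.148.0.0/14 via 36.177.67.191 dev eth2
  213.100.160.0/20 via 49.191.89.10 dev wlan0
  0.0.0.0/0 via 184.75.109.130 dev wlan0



Longest prefix match for 1.159.241.2:
  /20 1.159.240.0: MATCH
  /12 82.0.0.0: no
  /14 27.148.0.0: no
  /20 213.100.160.0: no
  /0 0.0.0.0: MATCH
Selected: next-hop 206.209.3.137 via eth0 (matched /20)
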